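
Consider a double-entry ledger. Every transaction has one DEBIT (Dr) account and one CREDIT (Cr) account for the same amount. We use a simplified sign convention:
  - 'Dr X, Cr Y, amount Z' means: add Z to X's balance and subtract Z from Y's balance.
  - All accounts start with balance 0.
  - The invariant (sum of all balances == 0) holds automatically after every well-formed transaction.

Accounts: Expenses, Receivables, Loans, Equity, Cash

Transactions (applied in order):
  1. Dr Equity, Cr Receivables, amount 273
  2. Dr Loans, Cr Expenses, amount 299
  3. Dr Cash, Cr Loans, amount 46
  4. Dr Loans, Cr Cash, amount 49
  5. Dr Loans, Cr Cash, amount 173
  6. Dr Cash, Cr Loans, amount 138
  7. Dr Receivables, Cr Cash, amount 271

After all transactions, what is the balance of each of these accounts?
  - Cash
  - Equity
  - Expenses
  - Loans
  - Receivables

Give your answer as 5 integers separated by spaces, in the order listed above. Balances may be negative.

After txn 1 (Dr Equity, Cr Receivables, amount 273): Equity=273 Receivables=-273
After txn 2 (Dr Loans, Cr Expenses, amount 299): Equity=273 Expenses=-299 Loans=299 Receivables=-273
After txn 3 (Dr Cash, Cr Loans, amount 46): Cash=46 Equity=273 Expenses=-299 Loans=253 Receivables=-273
After txn 4 (Dr Loans, Cr Cash, amount 49): Cash=-3 Equity=273 Expenses=-299 Loans=302 Receivables=-273
After txn 5 (Dr Loans, Cr Cash, amount 173): Cash=-176 Equity=273 Expenses=-299 Loans=475 Receivables=-273
After txn 6 (Dr Cash, Cr Loans, amount 138): Cash=-38 Equity=273 Expenses=-299 Loans=337 Receivables=-273
After txn 7 (Dr Receivables, Cr Cash, amount 271): Cash=-309 Equity=273 Expenses=-299 Loans=337 Receivables=-2

Answer: -309 273 -299 337 -2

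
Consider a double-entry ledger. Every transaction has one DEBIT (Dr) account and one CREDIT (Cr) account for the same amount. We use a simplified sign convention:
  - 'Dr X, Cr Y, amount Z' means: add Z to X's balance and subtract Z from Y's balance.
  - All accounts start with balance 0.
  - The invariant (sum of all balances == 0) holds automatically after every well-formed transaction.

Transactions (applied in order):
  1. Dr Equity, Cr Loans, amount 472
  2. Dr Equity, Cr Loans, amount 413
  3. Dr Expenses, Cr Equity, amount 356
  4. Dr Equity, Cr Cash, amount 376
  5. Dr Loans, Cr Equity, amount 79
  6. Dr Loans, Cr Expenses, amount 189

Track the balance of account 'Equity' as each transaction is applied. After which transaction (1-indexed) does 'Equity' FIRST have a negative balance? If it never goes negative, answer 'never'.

After txn 1: Equity=472
After txn 2: Equity=885
After txn 3: Equity=529
After txn 4: Equity=905
After txn 5: Equity=826
After txn 6: Equity=826

Answer: never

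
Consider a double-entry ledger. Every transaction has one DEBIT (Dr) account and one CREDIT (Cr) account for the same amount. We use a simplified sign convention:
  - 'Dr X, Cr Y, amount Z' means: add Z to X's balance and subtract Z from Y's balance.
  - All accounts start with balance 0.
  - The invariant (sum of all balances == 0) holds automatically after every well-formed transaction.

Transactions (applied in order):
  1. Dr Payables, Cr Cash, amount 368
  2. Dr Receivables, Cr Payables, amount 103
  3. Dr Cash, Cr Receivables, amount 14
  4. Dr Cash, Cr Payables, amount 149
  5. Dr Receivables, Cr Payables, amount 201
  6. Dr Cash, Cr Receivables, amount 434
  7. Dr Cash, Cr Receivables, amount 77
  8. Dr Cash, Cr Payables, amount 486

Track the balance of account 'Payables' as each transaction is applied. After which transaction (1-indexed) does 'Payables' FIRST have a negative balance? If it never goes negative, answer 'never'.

After txn 1: Payables=368
After txn 2: Payables=265
After txn 3: Payables=265
After txn 4: Payables=116
After txn 5: Payables=-85

Answer: 5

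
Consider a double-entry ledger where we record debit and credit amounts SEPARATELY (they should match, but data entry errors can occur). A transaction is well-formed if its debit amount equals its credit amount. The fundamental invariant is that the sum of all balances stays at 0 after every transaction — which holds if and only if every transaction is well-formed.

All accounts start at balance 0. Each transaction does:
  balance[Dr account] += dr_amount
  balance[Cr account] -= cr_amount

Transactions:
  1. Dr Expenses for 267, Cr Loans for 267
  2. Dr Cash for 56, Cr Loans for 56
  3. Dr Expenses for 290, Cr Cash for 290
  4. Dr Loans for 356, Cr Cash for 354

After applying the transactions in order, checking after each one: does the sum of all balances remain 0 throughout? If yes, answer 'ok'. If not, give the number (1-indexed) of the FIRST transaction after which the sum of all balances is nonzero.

Answer: 4

Derivation:
After txn 1: dr=267 cr=267 sum_balances=0
After txn 2: dr=56 cr=56 sum_balances=0
After txn 3: dr=290 cr=290 sum_balances=0
After txn 4: dr=356 cr=354 sum_balances=2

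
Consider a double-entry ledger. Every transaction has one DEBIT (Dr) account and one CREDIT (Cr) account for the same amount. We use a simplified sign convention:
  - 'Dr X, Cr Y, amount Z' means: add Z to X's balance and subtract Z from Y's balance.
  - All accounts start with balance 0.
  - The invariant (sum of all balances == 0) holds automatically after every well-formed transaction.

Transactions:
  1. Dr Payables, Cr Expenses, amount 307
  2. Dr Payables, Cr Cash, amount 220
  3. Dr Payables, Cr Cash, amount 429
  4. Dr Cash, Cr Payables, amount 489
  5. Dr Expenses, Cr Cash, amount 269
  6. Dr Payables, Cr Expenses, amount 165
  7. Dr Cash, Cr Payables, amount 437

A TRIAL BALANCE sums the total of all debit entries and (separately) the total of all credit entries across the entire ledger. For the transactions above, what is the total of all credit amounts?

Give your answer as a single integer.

Answer: 2316

Derivation:
Txn 1: credit+=307
Txn 2: credit+=220
Txn 3: credit+=429
Txn 4: credit+=489
Txn 5: credit+=269
Txn 6: credit+=165
Txn 7: credit+=437
Total credits = 2316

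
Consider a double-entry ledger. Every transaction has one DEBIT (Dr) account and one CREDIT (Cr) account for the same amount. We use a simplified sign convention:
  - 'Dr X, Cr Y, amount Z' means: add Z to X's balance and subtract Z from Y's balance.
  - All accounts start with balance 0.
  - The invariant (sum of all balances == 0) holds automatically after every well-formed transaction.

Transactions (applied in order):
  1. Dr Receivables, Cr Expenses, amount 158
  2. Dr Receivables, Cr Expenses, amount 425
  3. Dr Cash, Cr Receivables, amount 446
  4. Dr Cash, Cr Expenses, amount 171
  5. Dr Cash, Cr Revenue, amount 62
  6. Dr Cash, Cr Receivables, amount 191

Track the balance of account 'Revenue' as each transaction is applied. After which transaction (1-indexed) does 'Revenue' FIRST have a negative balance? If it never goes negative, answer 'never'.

After txn 1: Revenue=0
After txn 2: Revenue=0
After txn 3: Revenue=0
After txn 4: Revenue=0
After txn 5: Revenue=-62

Answer: 5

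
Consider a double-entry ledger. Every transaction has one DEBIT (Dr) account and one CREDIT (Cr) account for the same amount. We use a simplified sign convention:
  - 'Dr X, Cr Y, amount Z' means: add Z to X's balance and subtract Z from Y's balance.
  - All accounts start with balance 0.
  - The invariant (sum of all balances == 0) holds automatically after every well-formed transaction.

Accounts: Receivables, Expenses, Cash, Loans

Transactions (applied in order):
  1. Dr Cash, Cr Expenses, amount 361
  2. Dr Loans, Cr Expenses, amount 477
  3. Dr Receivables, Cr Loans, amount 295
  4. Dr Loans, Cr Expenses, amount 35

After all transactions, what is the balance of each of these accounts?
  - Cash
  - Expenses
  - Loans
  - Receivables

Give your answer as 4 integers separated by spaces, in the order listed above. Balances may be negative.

Answer: 361 -873 217 295

Derivation:
After txn 1 (Dr Cash, Cr Expenses, amount 361): Cash=361 Expenses=-361
After txn 2 (Dr Loans, Cr Expenses, amount 477): Cash=361 Expenses=-838 Loans=477
After txn 3 (Dr Receivables, Cr Loans, amount 295): Cash=361 Expenses=-838 Loans=182 Receivables=295
After txn 4 (Dr Loans, Cr Expenses, amount 35): Cash=361 Expenses=-873 Loans=217 Receivables=295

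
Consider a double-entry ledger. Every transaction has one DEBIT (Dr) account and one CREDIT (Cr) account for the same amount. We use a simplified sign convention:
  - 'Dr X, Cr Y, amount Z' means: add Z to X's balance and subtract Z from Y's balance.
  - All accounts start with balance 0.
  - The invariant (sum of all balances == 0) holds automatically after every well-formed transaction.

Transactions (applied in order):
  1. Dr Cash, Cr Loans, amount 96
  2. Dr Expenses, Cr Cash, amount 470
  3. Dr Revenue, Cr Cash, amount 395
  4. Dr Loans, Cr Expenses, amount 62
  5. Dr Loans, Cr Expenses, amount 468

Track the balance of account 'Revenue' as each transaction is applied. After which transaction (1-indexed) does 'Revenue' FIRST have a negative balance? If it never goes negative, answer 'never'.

Answer: never

Derivation:
After txn 1: Revenue=0
After txn 2: Revenue=0
After txn 3: Revenue=395
After txn 4: Revenue=395
After txn 5: Revenue=395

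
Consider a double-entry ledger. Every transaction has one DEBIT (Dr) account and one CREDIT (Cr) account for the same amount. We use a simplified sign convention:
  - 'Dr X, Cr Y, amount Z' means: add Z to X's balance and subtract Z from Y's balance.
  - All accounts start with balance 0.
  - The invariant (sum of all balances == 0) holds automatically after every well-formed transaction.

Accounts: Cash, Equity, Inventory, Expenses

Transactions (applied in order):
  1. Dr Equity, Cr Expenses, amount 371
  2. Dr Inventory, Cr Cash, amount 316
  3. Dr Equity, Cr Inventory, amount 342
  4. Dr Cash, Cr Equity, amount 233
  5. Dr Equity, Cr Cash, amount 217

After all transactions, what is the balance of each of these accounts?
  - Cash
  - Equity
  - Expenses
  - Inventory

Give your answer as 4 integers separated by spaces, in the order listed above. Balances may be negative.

After txn 1 (Dr Equity, Cr Expenses, amount 371): Equity=371 Expenses=-371
After txn 2 (Dr Inventory, Cr Cash, amount 316): Cash=-316 Equity=371 Expenses=-371 Inventory=316
After txn 3 (Dr Equity, Cr Inventory, amount 342): Cash=-316 Equity=713 Expenses=-371 Inventory=-26
After txn 4 (Dr Cash, Cr Equity, amount 233): Cash=-83 Equity=480 Expenses=-371 Inventory=-26
After txn 5 (Dr Equity, Cr Cash, amount 217): Cash=-300 Equity=697 Expenses=-371 Inventory=-26

Answer: -300 697 -371 -26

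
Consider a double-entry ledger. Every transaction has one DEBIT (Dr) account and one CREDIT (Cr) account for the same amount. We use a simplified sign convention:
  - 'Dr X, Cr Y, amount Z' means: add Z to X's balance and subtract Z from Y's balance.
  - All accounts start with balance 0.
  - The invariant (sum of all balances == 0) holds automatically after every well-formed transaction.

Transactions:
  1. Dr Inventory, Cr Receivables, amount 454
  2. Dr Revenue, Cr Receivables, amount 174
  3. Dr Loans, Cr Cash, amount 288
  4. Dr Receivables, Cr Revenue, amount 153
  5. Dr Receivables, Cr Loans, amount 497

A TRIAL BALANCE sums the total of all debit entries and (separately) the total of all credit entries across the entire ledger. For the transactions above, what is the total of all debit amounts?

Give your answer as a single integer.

Txn 1: debit+=454
Txn 2: debit+=174
Txn 3: debit+=288
Txn 4: debit+=153
Txn 5: debit+=497
Total debits = 1566

Answer: 1566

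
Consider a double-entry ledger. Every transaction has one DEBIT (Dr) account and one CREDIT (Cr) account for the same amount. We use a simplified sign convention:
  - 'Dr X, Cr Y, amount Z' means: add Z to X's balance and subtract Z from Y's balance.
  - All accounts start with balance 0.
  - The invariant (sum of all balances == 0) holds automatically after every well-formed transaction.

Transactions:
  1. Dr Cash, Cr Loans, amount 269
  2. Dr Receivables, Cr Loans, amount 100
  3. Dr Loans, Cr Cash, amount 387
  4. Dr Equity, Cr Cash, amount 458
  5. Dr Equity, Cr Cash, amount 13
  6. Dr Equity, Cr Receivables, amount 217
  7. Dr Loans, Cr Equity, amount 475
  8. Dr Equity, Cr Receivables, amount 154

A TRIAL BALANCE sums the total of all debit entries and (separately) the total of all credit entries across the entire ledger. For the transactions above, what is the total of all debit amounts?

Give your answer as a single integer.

Answer: 2073

Derivation:
Txn 1: debit+=269
Txn 2: debit+=100
Txn 3: debit+=387
Txn 4: debit+=458
Txn 5: debit+=13
Txn 6: debit+=217
Txn 7: debit+=475
Txn 8: debit+=154
Total debits = 2073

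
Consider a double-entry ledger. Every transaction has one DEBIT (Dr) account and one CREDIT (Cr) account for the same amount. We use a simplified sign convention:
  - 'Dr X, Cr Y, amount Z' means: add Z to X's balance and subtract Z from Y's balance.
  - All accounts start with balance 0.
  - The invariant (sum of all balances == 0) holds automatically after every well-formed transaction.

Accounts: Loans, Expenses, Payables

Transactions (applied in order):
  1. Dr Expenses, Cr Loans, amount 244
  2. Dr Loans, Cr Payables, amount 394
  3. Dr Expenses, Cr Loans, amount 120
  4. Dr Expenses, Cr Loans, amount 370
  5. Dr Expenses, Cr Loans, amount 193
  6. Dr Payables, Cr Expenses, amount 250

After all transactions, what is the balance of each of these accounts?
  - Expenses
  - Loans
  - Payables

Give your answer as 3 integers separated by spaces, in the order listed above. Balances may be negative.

Answer: 677 -533 -144

Derivation:
After txn 1 (Dr Expenses, Cr Loans, amount 244): Expenses=244 Loans=-244
After txn 2 (Dr Loans, Cr Payables, amount 394): Expenses=244 Loans=150 Payables=-394
After txn 3 (Dr Expenses, Cr Loans, amount 120): Expenses=364 Loans=30 Payables=-394
After txn 4 (Dr Expenses, Cr Loans, amount 370): Expenses=734 Loans=-340 Payables=-394
After txn 5 (Dr Expenses, Cr Loans, amount 193): Expenses=927 Loans=-533 Payables=-394
After txn 6 (Dr Payables, Cr Expenses, amount 250): Expenses=677 Loans=-533 Payables=-144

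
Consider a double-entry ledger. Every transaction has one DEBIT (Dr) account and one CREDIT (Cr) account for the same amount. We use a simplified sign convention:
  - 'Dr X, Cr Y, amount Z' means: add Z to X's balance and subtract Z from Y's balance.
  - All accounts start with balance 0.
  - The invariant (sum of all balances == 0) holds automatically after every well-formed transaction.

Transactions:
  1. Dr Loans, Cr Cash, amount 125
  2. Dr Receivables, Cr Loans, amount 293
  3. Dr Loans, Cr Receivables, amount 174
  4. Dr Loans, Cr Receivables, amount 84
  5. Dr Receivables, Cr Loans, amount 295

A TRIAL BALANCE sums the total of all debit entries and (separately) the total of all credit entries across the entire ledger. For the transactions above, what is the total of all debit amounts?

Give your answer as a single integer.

Answer: 971

Derivation:
Txn 1: debit+=125
Txn 2: debit+=293
Txn 3: debit+=174
Txn 4: debit+=84
Txn 5: debit+=295
Total debits = 971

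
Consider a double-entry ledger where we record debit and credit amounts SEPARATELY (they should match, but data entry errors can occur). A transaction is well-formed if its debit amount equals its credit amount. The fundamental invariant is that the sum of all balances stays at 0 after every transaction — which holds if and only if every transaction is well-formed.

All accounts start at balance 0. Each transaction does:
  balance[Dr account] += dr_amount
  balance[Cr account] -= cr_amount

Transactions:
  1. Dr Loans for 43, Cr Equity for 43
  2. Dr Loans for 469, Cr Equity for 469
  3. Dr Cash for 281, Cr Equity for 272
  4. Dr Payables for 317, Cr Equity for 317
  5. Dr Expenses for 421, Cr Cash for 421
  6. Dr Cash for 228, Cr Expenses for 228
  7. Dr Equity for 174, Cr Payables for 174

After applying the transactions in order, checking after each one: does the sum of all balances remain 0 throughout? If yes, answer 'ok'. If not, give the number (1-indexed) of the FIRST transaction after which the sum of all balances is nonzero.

Answer: 3

Derivation:
After txn 1: dr=43 cr=43 sum_balances=0
After txn 2: dr=469 cr=469 sum_balances=0
After txn 3: dr=281 cr=272 sum_balances=9
After txn 4: dr=317 cr=317 sum_balances=9
After txn 5: dr=421 cr=421 sum_balances=9
After txn 6: dr=228 cr=228 sum_balances=9
After txn 7: dr=174 cr=174 sum_balances=9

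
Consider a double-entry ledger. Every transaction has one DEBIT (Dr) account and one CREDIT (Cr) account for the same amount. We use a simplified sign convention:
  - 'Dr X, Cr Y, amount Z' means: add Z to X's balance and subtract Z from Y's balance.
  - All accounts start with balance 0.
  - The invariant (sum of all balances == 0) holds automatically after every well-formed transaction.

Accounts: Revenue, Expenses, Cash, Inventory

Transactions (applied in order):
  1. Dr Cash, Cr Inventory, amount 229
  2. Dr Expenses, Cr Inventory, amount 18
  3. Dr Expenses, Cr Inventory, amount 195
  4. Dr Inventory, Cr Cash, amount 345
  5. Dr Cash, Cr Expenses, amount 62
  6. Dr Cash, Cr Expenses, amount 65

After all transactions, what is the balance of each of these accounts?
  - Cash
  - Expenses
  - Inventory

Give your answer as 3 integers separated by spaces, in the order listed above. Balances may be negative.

After txn 1 (Dr Cash, Cr Inventory, amount 229): Cash=229 Inventory=-229
After txn 2 (Dr Expenses, Cr Inventory, amount 18): Cash=229 Expenses=18 Inventory=-247
After txn 3 (Dr Expenses, Cr Inventory, amount 195): Cash=229 Expenses=213 Inventory=-442
After txn 4 (Dr Inventory, Cr Cash, amount 345): Cash=-116 Expenses=213 Inventory=-97
After txn 5 (Dr Cash, Cr Expenses, amount 62): Cash=-54 Expenses=151 Inventory=-97
After txn 6 (Dr Cash, Cr Expenses, amount 65): Cash=11 Expenses=86 Inventory=-97

Answer: 11 86 -97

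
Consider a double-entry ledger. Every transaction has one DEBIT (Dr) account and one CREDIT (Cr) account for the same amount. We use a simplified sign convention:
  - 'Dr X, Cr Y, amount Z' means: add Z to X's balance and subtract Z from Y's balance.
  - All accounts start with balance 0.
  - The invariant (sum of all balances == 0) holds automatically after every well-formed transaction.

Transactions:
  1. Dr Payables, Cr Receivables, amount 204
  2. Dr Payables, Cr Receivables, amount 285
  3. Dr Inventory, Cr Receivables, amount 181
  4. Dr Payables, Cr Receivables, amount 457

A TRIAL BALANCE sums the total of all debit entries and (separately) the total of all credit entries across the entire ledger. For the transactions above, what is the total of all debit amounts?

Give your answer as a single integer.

Answer: 1127

Derivation:
Txn 1: debit+=204
Txn 2: debit+=285
Txn 3: debit+=181
Txn 4: debit+=457
Total debits = 1127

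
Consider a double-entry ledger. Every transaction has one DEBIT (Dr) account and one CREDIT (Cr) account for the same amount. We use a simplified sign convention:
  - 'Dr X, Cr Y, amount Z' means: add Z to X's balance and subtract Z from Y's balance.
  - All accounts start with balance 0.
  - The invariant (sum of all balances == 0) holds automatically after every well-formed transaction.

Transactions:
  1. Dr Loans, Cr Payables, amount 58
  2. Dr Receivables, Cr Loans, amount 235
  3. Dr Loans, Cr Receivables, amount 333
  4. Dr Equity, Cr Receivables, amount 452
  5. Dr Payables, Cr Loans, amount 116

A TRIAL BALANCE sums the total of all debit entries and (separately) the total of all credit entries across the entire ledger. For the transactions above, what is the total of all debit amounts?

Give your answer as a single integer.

Answer: 1194

Derivation:
Txn 1: debit+=58
Txn 2: debit+=235
Txn 3: debit+=333
Txn 4: debit+=452
Txn 5: debit+=116
Total debits = 1194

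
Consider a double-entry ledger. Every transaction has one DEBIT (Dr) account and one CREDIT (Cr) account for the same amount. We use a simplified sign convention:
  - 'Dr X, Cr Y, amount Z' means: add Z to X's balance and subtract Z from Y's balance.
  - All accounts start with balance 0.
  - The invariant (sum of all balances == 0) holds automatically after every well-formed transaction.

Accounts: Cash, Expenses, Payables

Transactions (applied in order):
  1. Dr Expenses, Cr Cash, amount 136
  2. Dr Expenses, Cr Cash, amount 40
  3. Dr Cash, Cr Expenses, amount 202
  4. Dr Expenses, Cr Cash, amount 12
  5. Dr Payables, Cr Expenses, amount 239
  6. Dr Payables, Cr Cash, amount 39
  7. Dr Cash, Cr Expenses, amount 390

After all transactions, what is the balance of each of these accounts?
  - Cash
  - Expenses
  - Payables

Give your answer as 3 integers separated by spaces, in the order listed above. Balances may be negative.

After txn 1 (Dr Expenses, Cr Cash, amount 136): Cash=-136 Expenses=136
After txn 2 (Dr Expenses, Cr Cash, amount 40): Cash=-176 Expenses=176
After txn 3 (Dr Cash, Cr Expenses, amount 202): Cash=26 Expenses=-26
After txn 4 (Dr Expenses, Cr Cash, amount 12): Cash=14 Expenses=-14
After txn 5 (Dr Payables, Cr Expenses, amount 239): Cash=14 Expenses=-253 Payables=239
After txn 6 (Dr Payables, Cr Cash, amount 39): Cash=-25 Expenses=-253 Payables=278
After txn 7 (Dr Cash, Cr Expenses, amount 390): Cash=365 Expenses=-643 Payables=278

Answer: 365 -643 278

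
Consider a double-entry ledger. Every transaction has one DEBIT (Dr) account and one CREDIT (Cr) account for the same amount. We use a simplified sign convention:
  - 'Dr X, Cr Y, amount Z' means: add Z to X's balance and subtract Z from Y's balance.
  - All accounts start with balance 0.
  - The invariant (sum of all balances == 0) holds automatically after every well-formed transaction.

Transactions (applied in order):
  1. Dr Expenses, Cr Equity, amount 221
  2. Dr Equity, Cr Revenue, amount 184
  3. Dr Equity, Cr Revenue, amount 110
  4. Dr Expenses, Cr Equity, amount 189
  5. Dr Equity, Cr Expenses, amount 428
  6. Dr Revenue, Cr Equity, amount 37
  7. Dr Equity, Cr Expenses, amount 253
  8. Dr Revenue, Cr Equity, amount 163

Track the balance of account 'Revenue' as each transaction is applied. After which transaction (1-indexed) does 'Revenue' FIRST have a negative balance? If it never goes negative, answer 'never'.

After txn 1: Revenue=0
After txn 2: Revenue=-184

Answer: 2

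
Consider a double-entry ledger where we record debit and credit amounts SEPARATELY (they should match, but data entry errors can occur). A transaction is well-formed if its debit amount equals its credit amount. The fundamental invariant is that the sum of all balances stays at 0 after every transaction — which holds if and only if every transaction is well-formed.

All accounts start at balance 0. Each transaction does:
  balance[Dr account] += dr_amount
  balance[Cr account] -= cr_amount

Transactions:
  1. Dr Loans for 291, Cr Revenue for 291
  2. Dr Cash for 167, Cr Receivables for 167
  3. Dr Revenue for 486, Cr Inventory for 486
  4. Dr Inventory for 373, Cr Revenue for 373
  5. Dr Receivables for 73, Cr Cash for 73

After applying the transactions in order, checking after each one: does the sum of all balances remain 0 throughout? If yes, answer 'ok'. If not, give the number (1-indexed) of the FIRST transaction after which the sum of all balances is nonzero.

Answer: ok

Derivation:
After txn 1: dr=291 cr=291 sum_balances=0
After txn 2: dr=167 cr=167 sum_balances=0
After txn 3: dr=486 cr=486 sum_balances=0
After txn 4: dr=373 cr=373 sum_balances=0
After txn 5: dr=73 cr=73 sum_balances=0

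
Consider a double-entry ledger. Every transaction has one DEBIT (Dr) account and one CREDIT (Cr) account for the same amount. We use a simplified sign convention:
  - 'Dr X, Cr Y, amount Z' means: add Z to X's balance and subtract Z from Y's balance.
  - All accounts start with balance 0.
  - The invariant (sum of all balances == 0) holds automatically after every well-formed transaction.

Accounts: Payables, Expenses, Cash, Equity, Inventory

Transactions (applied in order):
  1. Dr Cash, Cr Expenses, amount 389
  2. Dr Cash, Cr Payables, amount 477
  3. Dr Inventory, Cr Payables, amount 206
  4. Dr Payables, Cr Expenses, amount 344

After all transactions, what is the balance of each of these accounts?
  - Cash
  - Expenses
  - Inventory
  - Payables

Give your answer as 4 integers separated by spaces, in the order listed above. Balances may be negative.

Answer: 866 -733 206 -339

Derivation:
After txn 1 (Dr Cash, Cr Expenses, amount 389): Cash=389 Expenses=-389
After txn 2 (Dr Cash, Cr Payables, amount 477): Cash=866 Expenses=-389 Payables=-477
After txn 3 (Dr Inventory, Cr Payables, amount 206): Cash=866 Expenses=-389 Inventory=206 Payables=-683
After txn 4 (Dr Payables, Cr Expenses, amount 344): Cash=866 Expenses=-733 Inventory=206 Payables=-339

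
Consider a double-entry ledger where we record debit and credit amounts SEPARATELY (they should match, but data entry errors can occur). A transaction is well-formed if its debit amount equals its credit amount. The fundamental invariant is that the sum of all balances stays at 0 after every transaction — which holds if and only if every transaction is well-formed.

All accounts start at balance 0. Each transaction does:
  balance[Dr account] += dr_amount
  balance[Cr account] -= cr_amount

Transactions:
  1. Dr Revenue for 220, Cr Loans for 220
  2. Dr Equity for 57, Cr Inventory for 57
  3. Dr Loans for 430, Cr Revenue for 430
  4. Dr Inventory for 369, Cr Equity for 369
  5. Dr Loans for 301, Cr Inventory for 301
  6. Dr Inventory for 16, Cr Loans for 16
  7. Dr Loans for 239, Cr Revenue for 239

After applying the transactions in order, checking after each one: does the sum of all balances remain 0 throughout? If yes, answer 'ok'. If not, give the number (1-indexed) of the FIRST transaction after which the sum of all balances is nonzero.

Answer: ok

Derivation:
After txn 1: dr=220 cr=220 sum_balances=0
After txn 2: dr=57 cr=57 sum_balances=0
After txn 3: dr=430 cr=430 sum_balances=0
After txn 4: dr=369 cr=369 sum_balances=0
After txn 5: dr=301 cr=301 sum_balances=0
After txn 6: dr=16 cr=16 sum_balances=0
After txn 7: dr=239 cr=239 sum_balances=0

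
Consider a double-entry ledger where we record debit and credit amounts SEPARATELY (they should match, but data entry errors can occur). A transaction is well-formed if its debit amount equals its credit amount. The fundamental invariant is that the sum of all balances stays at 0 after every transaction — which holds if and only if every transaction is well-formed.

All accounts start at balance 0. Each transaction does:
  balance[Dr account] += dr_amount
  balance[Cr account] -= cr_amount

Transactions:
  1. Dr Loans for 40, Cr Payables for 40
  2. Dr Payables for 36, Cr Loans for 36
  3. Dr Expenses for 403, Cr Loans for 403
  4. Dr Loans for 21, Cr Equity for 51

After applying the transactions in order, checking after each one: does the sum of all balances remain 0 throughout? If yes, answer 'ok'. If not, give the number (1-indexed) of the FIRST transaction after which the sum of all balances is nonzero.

Answer: 4

Derivation:
After txn 1: dr=40 cr=40 sum_balances=0
After txn 2: dr=36 cr=36 sum_balances=0
After txn 3: dr=403 cr=403 sum_balances=0
After txn 4: dr=21 cr=51 sum_balances=-30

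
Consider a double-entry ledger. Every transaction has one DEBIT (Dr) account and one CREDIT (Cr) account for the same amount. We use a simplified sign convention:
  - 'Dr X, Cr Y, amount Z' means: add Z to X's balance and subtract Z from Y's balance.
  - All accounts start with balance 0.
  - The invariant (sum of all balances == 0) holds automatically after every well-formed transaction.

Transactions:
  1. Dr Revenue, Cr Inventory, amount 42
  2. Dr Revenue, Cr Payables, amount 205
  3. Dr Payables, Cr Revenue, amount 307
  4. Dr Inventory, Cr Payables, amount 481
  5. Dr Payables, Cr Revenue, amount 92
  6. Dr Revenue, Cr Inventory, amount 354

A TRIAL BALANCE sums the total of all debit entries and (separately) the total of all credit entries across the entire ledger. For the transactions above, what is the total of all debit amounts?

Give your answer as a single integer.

Txn 1: debit+=42
Txn 2: debit+=205
Txn 3: debit+=307
Txn 4: debit+=481
Txn 5: debit+=92
Txn 6: debit+=354
Total debits = 1481

Answer: 1481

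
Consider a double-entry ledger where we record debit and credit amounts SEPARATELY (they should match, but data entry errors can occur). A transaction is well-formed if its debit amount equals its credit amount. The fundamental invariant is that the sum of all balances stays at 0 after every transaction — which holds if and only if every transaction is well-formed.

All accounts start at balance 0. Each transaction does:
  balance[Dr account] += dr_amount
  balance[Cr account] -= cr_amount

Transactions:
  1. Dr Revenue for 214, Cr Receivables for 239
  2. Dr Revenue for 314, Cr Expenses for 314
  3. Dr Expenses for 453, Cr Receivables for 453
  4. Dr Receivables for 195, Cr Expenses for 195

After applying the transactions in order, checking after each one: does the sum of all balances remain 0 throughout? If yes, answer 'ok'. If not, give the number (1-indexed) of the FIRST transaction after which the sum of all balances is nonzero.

Answer: 1

Derivation:
After txn 1: dr=214 cr=239 sum_balances=-25
After txn 2: dr=314 cr=314 sum_balances=-25
After txn 3: dr=453 cr=453 sum_balances=-25
After txn 4: dr=195 cr=195 sum_balances=-25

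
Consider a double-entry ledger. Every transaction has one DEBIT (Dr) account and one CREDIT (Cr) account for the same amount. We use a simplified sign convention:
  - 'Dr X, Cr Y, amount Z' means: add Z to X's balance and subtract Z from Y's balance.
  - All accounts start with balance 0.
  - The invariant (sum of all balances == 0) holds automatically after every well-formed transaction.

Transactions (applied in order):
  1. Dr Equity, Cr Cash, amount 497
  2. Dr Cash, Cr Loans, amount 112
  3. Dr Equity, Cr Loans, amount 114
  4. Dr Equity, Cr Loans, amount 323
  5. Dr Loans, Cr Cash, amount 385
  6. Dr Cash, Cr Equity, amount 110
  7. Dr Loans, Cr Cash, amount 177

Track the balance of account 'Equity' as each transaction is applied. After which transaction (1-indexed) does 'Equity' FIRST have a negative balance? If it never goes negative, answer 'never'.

Answer: never

Derivation:
After txn 1: Equity=497
After txn 2: Equity=497
After txn 3: Equity=611
After txn 4: Equity=934
After txn 5: Equity=934
After txn 6: Equity=824
After txn 7: Equity=824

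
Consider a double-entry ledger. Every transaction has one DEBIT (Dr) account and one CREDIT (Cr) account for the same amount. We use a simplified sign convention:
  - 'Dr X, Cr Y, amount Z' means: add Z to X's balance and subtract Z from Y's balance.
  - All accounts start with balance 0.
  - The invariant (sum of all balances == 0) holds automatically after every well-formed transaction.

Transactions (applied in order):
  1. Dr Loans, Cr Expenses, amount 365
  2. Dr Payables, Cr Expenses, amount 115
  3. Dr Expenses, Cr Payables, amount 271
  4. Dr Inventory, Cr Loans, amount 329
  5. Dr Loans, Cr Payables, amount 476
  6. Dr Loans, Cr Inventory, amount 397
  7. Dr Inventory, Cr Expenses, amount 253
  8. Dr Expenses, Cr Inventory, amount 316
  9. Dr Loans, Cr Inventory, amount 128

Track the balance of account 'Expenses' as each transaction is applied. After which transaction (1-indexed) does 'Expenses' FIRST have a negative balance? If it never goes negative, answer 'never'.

After txn 1: Expenses=-365

Answer: 1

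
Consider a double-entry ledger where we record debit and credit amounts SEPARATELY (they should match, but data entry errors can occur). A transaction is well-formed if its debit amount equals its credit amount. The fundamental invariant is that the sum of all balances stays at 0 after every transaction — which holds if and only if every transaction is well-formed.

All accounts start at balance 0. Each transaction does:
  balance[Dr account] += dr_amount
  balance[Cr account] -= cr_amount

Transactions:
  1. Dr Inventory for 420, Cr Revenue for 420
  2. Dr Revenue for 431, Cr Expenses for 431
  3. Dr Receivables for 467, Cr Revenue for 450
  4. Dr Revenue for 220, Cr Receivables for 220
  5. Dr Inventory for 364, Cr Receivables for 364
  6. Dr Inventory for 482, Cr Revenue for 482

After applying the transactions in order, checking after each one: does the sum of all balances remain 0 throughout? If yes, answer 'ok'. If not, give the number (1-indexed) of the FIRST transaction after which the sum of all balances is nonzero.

After txn 1: dr=420 cr=420 sum_balances=0
After txn 2: dr=431 cr=431 sum_balances=0
After txn 3: dr=467 cr=450 sum_balances=17
After txn 4: dr=220 cr=220 sum_balances=17
After txn 5: dr=364 cr=364 sum_balances=17
After txn 6: dr=482 cr=482 sum_balances=17

Answer: 3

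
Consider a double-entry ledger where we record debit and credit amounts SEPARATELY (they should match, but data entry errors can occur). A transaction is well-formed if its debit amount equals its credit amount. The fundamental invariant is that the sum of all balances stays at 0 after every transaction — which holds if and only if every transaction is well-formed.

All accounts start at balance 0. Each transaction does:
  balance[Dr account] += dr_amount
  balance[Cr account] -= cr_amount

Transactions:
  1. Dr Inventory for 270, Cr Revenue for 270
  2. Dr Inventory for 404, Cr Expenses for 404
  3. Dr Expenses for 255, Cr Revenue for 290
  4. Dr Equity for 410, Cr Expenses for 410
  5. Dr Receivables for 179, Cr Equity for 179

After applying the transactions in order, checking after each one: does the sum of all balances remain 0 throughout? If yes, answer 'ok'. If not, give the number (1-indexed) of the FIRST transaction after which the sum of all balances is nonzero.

Answer: 3

Derivation:
After txn 1: dr=270 cr=270 sum_balances=0
After txn 2: dr=404 cr=404 sum_balances=0
After txn 3: dr=255 cr=290 sum_balances=-35
After txn 4: dr=410 cr=410 sum_balances=-35
After txn 5: dr=179 cr=179 sum_balances=-35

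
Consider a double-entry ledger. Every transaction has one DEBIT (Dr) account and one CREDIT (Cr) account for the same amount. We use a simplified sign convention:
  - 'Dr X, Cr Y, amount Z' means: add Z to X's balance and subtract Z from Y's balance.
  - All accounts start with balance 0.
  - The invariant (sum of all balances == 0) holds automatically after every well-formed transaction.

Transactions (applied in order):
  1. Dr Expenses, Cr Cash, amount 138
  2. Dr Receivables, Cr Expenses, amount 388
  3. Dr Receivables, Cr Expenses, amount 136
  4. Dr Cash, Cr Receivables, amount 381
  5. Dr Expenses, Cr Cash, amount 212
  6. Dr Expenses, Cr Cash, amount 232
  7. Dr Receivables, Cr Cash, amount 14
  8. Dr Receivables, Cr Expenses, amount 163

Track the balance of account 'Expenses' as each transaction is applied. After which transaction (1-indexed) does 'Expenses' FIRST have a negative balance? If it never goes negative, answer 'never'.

Answer: 2

Derivation:
After txn 1: Expenses=138
After txn 2: Expenses=-250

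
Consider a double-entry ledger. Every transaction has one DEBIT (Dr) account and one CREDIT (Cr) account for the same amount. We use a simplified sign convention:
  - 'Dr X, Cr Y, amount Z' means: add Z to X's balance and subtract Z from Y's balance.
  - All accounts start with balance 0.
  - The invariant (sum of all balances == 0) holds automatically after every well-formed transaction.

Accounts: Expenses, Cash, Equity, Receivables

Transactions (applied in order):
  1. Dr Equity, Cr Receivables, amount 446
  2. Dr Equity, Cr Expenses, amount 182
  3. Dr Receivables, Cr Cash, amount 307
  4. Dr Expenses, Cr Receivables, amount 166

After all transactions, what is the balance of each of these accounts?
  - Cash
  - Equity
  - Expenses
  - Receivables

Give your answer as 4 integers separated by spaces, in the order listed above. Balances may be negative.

Answer: -307 628 -16 -305

Derivation:
After txn 1 (Dr Equity, Cr Receivables, amount 446): Equity=446 Receivables=-446
After txn 2 (Dr Equity, Cr Expenses, amount 182): Equity=628 Expenses=-182 Receivables=-446
After txn 3 (Dr Receivables, Cr Cash, amount 307): Cash=-307 Equity=628 Expenses=-182 Receivables=-139
After txn 4 (Dr Expenses, Cr Receivables, amount 166): Cash=-307 Equity=628 Expenses=-16 Receivables=-305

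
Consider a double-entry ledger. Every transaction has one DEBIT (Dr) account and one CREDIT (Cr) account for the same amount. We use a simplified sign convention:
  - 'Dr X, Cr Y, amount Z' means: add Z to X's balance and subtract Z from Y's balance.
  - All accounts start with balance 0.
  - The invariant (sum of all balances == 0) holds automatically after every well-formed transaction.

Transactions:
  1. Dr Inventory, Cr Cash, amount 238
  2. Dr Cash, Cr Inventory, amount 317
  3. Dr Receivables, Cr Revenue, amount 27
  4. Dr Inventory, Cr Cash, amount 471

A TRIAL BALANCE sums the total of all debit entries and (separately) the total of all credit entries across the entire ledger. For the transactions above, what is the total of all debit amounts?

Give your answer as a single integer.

Answer: 1053

Derivation:
Txn 1: debit+=238
Txn 2: debit+=317
Txn 3: debit+=27
Txn 4: debit+=471
Total debits = 1053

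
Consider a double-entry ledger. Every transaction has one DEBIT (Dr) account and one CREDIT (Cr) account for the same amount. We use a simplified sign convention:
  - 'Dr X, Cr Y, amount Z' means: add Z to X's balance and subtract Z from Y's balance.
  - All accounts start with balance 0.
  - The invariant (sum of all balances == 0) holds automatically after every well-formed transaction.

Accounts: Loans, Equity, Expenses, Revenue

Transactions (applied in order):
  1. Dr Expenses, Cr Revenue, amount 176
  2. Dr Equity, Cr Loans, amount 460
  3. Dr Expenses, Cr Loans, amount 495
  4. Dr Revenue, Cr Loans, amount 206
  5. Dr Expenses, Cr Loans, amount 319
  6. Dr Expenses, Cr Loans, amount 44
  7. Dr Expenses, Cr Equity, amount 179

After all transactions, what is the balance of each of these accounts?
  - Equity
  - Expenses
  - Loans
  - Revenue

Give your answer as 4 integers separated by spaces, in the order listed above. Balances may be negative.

Answer: 281 1213 -1524 30

Derivation:
After txn 1 (Dr Expenses, Cr Revenue, amount 176): Expenses=176 Revenue=-176
After txn 2 (Dr Equity, Cr Loans, amount 460): Equity=460 Expenses=176 Loans=-460 Revenue=-176
After txn 3 (Dr Expenses, Cr Loans, amount 495): Equity=460 Expenses=671 Loans=-955 Revenue=-176
After txn 4 (Dr Revenue, Cr Loans, amount 206): Equity=460 Expenses=671 Loans=-1161 Revenue=30
After txn 5 (Dr Expenses, Cr Loans, amount 319): Equity=460 Expenses=990 Loans=-1480 Revenue=30
After txn 6 (Dr Expenses, Cr Loans, amount 44): Equity=460 Expenses=1034 Loans=-1524 Revenue=30
After txn 7 (Dr Expenses, Cr Equity, amount 179): Equity=281 Expenses=1213 Loans=-1524 Revenue=30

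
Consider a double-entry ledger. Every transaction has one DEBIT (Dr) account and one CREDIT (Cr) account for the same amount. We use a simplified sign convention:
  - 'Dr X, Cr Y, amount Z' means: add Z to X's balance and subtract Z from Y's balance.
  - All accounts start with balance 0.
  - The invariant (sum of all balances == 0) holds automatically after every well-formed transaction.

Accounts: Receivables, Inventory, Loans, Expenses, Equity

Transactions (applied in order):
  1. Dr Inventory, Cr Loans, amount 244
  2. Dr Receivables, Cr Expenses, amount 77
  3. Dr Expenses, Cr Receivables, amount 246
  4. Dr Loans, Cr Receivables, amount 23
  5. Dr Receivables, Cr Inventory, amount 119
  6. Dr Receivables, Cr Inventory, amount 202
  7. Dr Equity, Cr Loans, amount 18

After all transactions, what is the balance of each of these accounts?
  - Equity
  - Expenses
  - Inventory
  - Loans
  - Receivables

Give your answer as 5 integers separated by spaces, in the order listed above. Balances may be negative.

Answer: 18 169 -77 -239 129

Derivation:
After txn 1 (Dr Inventory, Cr Loans, amount 244): Inventory=244 Loans=-244
After txn 2 (Dr Receivables, Cr Expenses, amount 77): Expenses=-77 Inventory=244 Loans=-244 Receivables=77
After txn 3 (Dr Expenses, Cr Receivables, amount 246): Expenses=169 Inventory=244 Loans=-244 Receivables=-169
After txn 4 (Dr Loans, Cr Receivables, amount 23): Expenses=169 Inventory=244 Loans=-221 Receivables=-192
After txn 5 (Dr Receivables, Cr Inventory, amount 119): Expenses=169 Inventory=125 Loans=-221 Receivables=-73
After txn 6 (Dr Receivables, Cr Inventory, amount 202): Expenses=169 Inventory=-77 Loans=-221 Receivables=129
After txn 7 (Dr Equity, Cr Loans, amount 18): Equity=18 Expenses=169 Inventory=-77 Loans=-239 Receivables=129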